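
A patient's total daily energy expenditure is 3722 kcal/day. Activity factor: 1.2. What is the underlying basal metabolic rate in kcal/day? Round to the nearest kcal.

3102 kcal/day

BMR = TEE ÷ activity factor = 3722 ÷ 1.2 = 3101.6667 kcal/day.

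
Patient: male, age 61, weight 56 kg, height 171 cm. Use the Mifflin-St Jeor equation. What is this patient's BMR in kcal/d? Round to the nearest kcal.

Mifflin-St Jeor (male): BMR = 10(56) + 6.25(171) − 5(61) + 5 = 560 + 1068.75 − 305 + 5 = 1328.75 kcal/day.

1329 kcal/d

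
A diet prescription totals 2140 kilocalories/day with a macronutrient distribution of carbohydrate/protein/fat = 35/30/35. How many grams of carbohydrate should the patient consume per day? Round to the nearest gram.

187 g/day

Carbohydrate energy = 35% × 2140 = 749 kcal.
At 4 kcal/g: 749 ÷ 4 = 187.25 g.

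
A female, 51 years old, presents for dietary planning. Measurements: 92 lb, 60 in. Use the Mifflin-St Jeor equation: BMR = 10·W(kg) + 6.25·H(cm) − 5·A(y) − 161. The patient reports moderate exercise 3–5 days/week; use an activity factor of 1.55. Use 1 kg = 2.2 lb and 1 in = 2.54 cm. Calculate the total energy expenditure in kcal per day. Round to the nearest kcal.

1480 kcal per day

Convert to metric: weight = 92 ÷ 2.2 = 41.8182 kg; height = 60 × 2.54 = 152.4 cm.
Mifflin-St Jeor (female): BMR = 10(41.8182) + 6.25(152.4) − 5(51) − 161 = 418.1818 + 952.5 − 255 − 161 = 954.6818 kcal/day.
TEE = BMR × activity factor = 954.6818 × 1.55 = 1479.7568 kcal/day.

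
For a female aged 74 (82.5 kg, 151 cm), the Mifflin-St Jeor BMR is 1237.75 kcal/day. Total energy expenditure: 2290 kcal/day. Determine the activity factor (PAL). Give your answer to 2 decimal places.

Activity factor = TEE ÷ BMR = 2290 ÷ 1237.75 = 1.85.

1.85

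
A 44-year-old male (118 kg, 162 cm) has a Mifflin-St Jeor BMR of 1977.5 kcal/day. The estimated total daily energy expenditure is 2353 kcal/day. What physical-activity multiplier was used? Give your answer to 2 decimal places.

Activity factor = TEE ÷ BMR = 2353 ÷ 1977.5 = 1.19.

1.19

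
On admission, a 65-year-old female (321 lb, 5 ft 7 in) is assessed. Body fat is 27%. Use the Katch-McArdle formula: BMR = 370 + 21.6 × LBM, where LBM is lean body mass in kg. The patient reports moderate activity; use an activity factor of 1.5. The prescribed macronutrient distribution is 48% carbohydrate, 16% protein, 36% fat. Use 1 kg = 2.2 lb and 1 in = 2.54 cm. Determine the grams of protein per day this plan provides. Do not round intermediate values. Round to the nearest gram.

160 g/day

Convert to metric: weight = 321 ÷ 2.2 = 145.9091 kg; height = (5×12 + 7) × 2.54 = 67 × 2.54 = 170.18 cm.
LBM = 145.9091 × (1 − 0.27) = 106.5136 kg. Katch-McArdle: BMR = 370 + 21.6 × 106.5136 = 2670.6945 kcal/day.
TEE = 2670.6945 × 1.5 = 4006.0418 kcal/day.
Protein energy = 16% × 4006.0418 = 640.9667 kcal.
Protein = 640.9667 ÷ 4 kcal/g = 160.2417 g.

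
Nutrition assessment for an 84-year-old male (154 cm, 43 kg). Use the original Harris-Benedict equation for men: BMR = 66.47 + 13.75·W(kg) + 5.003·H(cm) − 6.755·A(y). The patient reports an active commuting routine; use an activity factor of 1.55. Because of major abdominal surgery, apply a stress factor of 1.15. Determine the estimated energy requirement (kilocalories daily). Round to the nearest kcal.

Harris-Benedict: BMR = 66.47 + 13.75(43) + 5.003(154) − 6.755(84) = 860.762 kcal/day.
TEE = BMR × activity factor = 860.762 × 1.55 = 1334.1811 kcal/day.
Apply stress factor: 1334.1811 × 1.15 = 1534.3083 kcal/day.

1534 kilocalories daily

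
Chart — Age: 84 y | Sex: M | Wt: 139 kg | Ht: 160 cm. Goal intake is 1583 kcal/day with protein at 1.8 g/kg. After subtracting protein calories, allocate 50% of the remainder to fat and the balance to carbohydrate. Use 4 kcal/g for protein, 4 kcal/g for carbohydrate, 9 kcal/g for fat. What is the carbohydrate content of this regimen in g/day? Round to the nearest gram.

Protein = 1.8 × 139 = 250.2 g → 250.2 × 4 = 1000.8 kcal.
Non-protein calories = 1583 − 1000.8 = 582.2 kcal.
Fat: 50% × 582.2 = 291.1 kcal; carbohydrate: 291.1 kcal.
Carbohydrate: 291.1 kcal ÷ 4 kcal/g = 72.775 g.

73 g/day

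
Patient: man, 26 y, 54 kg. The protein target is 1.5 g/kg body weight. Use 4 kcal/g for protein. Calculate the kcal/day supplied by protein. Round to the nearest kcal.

Protein = 1.5 g/kg × 54 kg = 81 g/day.
Protein energy = 81 g × 4 kcal/g = 324 kcal/day.

324 kcal/day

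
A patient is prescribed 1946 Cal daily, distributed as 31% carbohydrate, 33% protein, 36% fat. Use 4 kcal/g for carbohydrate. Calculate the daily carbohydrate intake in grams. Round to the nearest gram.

Carbohydrate energy = 31% × 1946 = 603.26 kcal.
At 4 kcal/g: 603.26 ÷ 4 = 150.815 g.

151 g/day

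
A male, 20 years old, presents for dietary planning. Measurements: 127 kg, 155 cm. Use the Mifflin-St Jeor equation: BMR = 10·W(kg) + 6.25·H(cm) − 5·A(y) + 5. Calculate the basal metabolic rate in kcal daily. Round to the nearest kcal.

2144 kcal daily

Mifflin-St Jeor (male): BMR = 10(127) + 6.25(155) − 5(20) + 5 = 1270 + 968.75 − 100 + 5 = 2143.75 kcal/day.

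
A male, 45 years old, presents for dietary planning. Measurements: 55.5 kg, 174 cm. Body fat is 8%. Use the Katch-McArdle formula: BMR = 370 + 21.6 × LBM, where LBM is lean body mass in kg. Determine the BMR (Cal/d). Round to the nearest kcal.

1473 Cal/d

LBM = 55.5 × (1 − 0.08) = 51.06 kg. Katch-McArdle: BMR = 370 + 21.6 × 51.06 = 1472.896 kcal/day.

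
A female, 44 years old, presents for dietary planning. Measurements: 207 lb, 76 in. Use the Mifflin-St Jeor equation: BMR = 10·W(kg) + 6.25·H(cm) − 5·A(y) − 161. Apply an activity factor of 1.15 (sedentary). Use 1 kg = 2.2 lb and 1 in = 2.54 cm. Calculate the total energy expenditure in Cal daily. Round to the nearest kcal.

Convert to metric: weight = 207 ÷ 2.2 = 94.0909 kg; height = 76 × 2.54 = 193.04 cm.
Mifflin-St Jeor (female): BMR = 10(94.0909) + 6.25(193.04) − 5(44) − 161 = 940.9091 + 1206.5 − 220 − 161 = 1766.4091 kcal/day.
TEE = BMR × activity factor = 1766.4091 × 1.15 = 2031.3705 kcal/day.

2031 Cal daily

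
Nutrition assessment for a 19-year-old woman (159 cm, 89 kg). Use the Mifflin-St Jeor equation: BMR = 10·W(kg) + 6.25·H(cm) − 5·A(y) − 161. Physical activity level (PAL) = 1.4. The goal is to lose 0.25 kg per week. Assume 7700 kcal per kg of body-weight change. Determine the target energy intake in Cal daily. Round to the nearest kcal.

Mifflin-St Jeor (female): BMR = 10(89) + 6.25(159) − 5(19) − 161 = 890 + 993.75 − 95 − 161 = 1627.75 kcal/day.
TEE = 1627.75 × 1.4 = 2278.85 kcal/day.
Required daily deficit = 0.25 × 7700 ÷ 7 = 275 kcal/day.
Target intake = 2278.85 − 275 = 2003.85 kcal/day.

2004 Cal daily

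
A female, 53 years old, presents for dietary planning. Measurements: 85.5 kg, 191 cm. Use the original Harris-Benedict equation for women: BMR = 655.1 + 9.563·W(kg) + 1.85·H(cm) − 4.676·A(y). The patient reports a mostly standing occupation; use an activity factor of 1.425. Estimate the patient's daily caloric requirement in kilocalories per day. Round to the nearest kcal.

Harris-Benedict: BMR = 655.1 + 9.563(85.5) + 1.85(191) − 4.676(53) = 1578.2585 kcal/day.
TEE = BMR × activity factor = 1578.2585 × 1.425 = 2249.0184 kcal/day.

2249 kilocalories per day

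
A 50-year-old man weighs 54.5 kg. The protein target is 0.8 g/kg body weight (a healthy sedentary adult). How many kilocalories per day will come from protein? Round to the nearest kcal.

174 kcal/day

Protein = 0.8 g/kg × 54.5 kg = 43.6 g/day.
Protein energy = 43.6 g × 4 kcal/g = 174.4 kcal/day.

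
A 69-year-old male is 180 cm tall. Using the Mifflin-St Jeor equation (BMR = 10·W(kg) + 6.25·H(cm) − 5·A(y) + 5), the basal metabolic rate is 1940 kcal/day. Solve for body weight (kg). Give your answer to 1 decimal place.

115.5 kg

1940 = 10·W + 6.25(180) − 5(69) + 5
10·W = 1940 − 785 = 1155, so W = 115.5 kg.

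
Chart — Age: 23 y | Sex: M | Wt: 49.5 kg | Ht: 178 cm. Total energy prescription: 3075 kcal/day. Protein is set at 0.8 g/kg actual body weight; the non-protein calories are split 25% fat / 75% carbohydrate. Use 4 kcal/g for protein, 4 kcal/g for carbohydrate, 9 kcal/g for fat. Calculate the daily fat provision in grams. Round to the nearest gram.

Protein = 0.8 × 49.5 = 39.6 g → 39.6 × 4 = 158.4 kcal.
Non-protein calories = 3075 − 158.4 = 2916.6 kcal.
Fat: 25% × 2916.6 = 729.15 kcal; carbohydrate: 2187.45 kcal.
Fat: 729.15 kcal ÷ 9 kcal/g = 81.0167 g.

81 g/day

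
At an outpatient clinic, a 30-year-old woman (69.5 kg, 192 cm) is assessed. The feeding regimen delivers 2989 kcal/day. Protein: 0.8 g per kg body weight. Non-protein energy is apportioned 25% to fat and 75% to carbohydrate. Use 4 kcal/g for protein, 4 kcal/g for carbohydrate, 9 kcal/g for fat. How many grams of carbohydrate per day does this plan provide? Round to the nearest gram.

519 g/day

Protein = 0.8 × 69.5 = 55.6 g → 55.6 × 4 = 222.4 kcal.
Non-protein calories = 2989 − 222.4 = 2766.6 kcal.
Fat: 25% × 2766.6 = 691.65 kcal; carbohydrate: 2074.95 kcal.
Carbohydrate: 2074.95 kcal ÷ 4 kcal/g = 518.7375 g.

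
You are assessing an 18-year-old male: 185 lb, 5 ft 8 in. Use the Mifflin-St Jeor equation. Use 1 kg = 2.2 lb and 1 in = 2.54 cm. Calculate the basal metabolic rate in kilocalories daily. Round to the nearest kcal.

1835 kilocalories daily

Convert to metric: weight = 185 ÷ 2.2 = 84.0909 kg; height = (5×12 + 8) × 2.54 = 68 × 2.54 = 172.72 cm.
Mifflin-St Jeor (male): BMR = 10(84.0909) + 6.25(172.72) − 5(18) + 5 = 840.9091 + 1079.5 − 90 + 5 = 1835.4091 kcal/day.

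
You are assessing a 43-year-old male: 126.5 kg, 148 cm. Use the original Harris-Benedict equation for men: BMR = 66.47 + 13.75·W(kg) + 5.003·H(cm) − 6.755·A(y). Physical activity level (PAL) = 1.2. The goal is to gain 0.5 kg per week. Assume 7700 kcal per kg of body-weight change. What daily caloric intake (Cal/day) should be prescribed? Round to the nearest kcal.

Harris-Benedict: BMR = 66.47 + 13.75(126.5) + 5.003(148) − 6.755(43) = 2255.824 kcal/day.
TEE = 2255.824 × 1.2 = 2706.9888 kcal/day.
Required daily surplus = 0.5 × 7700 ÷ 7 = 550 kcal/day.
Target intake = 2706.9888 + 550 = 3256.9888 kcal/day.

3257 Cal/day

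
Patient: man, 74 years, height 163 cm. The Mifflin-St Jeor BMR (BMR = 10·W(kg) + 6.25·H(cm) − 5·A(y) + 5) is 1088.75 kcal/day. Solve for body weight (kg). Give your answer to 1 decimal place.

43.5 kg

1088.75 = 10·W + 6.25(163) − 5(74) + 5
10·W = 1088.75 − 653.75 = 435, so W = 43.5 kg.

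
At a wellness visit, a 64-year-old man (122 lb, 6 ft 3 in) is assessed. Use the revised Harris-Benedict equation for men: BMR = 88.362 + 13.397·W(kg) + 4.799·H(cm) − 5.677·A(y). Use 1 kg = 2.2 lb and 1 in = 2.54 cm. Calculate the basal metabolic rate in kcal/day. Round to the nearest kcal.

Convert to metric: weight = 122 ÷ 2.2 = 55.4545 kg; height = (6×12 + 3) × 2.54 = 75 × 2.54 = 190.5 cm.
Harris-Benedict: BMR = 88.362 + 13.397(55.4545) + 4.799(190.5) − 5.677(64) = 1382.168 kcal/day.

1382 kcal/day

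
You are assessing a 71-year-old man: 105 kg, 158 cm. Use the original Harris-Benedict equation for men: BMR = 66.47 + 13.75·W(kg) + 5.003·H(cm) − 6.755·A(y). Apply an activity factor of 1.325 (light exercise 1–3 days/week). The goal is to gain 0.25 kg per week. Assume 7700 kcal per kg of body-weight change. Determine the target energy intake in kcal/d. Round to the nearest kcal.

2688 kcal/d

Harris-Benedict: BMR = 66.47 + 13.75(105) + 5.003(158) − 6.755(71) = 1821.089 kcal/day.
TEE = 1821.089 × 1.325 = 2412.9429 kcal/day.
Required daily surplus = 0.25 × 7700 ÷ 7 = 275 kcal/day.
Target intake = 2412.9429 + 275 = 2687.9429 kcal/day.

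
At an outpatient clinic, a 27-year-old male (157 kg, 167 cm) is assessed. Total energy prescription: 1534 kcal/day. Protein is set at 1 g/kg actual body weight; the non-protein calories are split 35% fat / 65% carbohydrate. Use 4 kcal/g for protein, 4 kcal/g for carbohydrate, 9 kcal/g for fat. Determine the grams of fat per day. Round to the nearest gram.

Protein = 1 × 157 = 157 g → 157 × 4 = 628 kcal.
Non-protein calories = 1534 − 628 = 906 kcal.
Fat: 35% × 906 = 317.1 kcal; carbohydrate: 588.9 kcal.
Fat: 317.1 kcal ÷ 9 kcal/g = 35.2333 g.

35 g/day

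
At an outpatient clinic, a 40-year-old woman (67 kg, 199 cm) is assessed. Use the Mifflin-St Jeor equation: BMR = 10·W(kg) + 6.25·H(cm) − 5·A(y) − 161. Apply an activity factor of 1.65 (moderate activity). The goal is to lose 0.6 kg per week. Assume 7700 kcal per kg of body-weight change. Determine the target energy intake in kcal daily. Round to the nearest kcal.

1902 kcal daily

Mifflin-St Jeor (female): BMR = 10(67) + 6.25(199) − 5(40) − 161 = 670 + 1243.75 − 200 − 161 = 1552.75 kcal/day.
TEE = 1552.75 × 1.65 = 2562.0375 kcal/day.
Required daily deficit = 0.6 × 7700 ÷ 7 = 660 kcal/day.
Target intake = 2562.0375 − 660 = 1902.0375 kcal/day.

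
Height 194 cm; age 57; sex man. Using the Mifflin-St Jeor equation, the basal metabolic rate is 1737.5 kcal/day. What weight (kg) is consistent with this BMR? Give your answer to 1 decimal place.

1737.5 = 10·W + 6.25(194) − 5(57) + 5
10·W = 1737.5 − 932.5 = 805, so W = 80.5 kg.

80.5 kg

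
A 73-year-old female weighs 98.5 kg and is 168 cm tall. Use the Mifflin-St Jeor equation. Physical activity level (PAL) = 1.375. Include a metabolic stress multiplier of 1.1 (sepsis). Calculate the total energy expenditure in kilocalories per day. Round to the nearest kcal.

2282 kilocalories per day

Mifflin-St Jeor (female): BMR = 10(98.5) + 6.25(168) − 5(73) − 161 = 985 + 1050 − 365 − 161 = 1509 kcal/day.
TEE = BMR × activity factor = 1509 × 1.375 = 2074.875 kcal/day.
Apply stress factor: 2074.875 × 1.1 = 2282.3625 kcal/day.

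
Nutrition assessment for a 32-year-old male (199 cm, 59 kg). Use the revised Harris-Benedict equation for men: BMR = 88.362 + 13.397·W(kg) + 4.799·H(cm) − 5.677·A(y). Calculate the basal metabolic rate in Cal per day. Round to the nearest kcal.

1652 Cal per day

Harris-Benedict: BMR = 88.362 + 13.397(59) + 4.799(199) − 5.677(32) = 1652.122 kcal/day.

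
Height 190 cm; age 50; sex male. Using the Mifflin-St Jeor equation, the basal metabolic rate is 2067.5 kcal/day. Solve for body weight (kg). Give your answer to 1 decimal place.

112.5 kg

2067.5 = 10·W + 6.25(190) − 5(50) + 5
10·W = 2067.5 − 942.5 = 1125, so W = 112.5 kg.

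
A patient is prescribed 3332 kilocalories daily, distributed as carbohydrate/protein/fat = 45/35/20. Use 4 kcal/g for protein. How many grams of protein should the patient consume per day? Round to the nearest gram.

Protein energy = 35% × 3332 = 1166.2 kcal.
At 4 kcal/g: 1166.2 ÷ 4 = 291.55 g.

292 g/day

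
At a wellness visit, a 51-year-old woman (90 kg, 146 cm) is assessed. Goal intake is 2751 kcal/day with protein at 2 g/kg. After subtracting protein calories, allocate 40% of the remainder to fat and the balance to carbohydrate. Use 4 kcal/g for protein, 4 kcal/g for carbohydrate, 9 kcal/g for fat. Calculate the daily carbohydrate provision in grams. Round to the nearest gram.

Protein = 2 × 90 = 180 g → 180 × 4 = 720 kcal.
Non-protein calories = 2751 − 720 = 2031 kcal.
Fat: 40% × 2031 = 812.4 kcal; carbohydrate: 1218.6 kcal.
Carbohydrate: 1218.6 kcal ÷ 4 kcal/g = 304.65 g.

305 g/day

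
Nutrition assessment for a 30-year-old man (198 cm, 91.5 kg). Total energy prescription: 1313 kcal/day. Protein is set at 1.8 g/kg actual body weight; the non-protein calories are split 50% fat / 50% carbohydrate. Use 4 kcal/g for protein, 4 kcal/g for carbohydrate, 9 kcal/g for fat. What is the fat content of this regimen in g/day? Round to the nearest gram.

36 g/day

Protein = 1.8 × 91.5 = 164.7 g → 164.7 × 4 = 658.8 kcal.
Non-protein calories = 1313 − 658.8 = 654.2 kcal.
Fat: 50% × 654.2 = 327.1 kcal; carbohydrate: 327.1 kcal.
Fat: 327.1 kcal ÷ 9 kcal/g = 36.3444 g.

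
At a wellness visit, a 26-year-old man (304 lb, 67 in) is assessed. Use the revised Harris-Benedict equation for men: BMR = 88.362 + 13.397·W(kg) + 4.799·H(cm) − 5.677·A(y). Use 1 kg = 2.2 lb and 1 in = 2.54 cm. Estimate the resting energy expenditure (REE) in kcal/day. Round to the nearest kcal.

Convert to metric: weight = 304 ÷ 2.2 = 138.1818 kg; height = 67 × 2.54 = 170.18 cm.
Harris-Benedict: BMR = 88.362 + 13.397(138.1818) + 4.799(170.18) − 5.677(26) = 2608.6756 kcal/day.

2609 kcal/day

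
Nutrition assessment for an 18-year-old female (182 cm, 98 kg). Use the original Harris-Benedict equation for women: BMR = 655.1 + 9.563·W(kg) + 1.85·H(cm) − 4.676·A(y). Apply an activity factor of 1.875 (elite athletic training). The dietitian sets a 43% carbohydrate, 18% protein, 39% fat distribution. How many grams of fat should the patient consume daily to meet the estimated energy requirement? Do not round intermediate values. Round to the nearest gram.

150 g/day

Harris-Benedict: BMR = 655.1 + 9.563(98) + 1.85(182) − 4.676(18) = 1844.806 kcal/day.
TEE = 1844.806 × 1.875 = 3459.0113 kcal/day.
Fat energy = 39% × 3459.0113 = 1349.0144 kcal.
Fat = 1349.0144 ÷ 9 kcal/g = 149.8905 g.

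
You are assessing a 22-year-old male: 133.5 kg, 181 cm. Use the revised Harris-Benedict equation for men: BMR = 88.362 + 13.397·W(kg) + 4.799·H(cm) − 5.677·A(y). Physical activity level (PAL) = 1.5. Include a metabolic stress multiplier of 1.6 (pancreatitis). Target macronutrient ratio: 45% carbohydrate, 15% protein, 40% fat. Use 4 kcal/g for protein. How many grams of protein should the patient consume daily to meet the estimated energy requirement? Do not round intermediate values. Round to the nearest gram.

Harris-Benedict: BMR = 88.362 + 13.397(133.5) + 4.799(181) − 5.677(22) = 2620.5865 kcal/day.
TEE = 2620.5865 × 1.5 = 3930.8798 kcal/day.
With stress factor 1.6: 3930.8798 × 1.6 = 6289.4076 kcal/day.
Protein energy = 15% × 6289.4076 = 943.4111 kcal.
Protein = 943.4111 ÷ 4 kcal/g = 235.8528 g.

236 g/day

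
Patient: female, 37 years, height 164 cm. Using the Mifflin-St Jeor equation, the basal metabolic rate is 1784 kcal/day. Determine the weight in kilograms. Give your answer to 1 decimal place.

110.5 kg

1784 = 10·W + 6.25(164) − 5(37) − 161
10·W = 1784 − 679 = 1105, so W = 110.5 kg.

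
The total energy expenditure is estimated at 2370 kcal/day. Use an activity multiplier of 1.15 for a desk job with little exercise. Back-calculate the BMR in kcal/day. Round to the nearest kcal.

2061 kcal/day

BMR = TEE ÷ activity factor = 2370 ÷ 1.15 = 2060.8696 kcal/day.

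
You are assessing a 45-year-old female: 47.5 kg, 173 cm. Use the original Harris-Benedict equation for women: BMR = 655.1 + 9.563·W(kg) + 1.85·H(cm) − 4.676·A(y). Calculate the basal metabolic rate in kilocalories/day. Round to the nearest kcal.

1219 kilocalories/day

Harris-Benedict: BMR = 655.1 + 9.563(47.5) + 1.85(173) − 4.676(45) = 1218.9725 kcal/day.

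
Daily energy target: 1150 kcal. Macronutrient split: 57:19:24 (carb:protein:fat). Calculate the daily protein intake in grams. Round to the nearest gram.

55 g/day

Protein energy = 19% × 1150 = 218.5 kcal.
At 4 kcal/g: 218.5 ÷ 4 = 54.625 g.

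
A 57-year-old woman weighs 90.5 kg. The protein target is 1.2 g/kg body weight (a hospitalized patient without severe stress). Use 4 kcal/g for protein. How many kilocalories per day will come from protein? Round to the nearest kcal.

434 kcal/day

Protein = 1.2 g/kg × 90.5 kg = 108.6 g/day.
Protein energy = 108.6 g × 4 kcal/g = 434.4 kcal/day.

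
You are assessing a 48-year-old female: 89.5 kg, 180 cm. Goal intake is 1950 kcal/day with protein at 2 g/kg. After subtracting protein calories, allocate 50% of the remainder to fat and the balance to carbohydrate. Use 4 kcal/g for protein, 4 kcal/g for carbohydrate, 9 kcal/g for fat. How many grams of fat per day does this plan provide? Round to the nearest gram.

69 g/day

Protein = 2 × 89.5 = 179 g → 179 × 4 = 716 kcal.
Non-protein calories = 1950 − 716 = 1234 kcal.
Fat: 50% × 1234 = 617 kcal; carbohydrate: 617 kcal.
Fat: 617 kcal ÷ 9 kcal/g = 68.5556 g.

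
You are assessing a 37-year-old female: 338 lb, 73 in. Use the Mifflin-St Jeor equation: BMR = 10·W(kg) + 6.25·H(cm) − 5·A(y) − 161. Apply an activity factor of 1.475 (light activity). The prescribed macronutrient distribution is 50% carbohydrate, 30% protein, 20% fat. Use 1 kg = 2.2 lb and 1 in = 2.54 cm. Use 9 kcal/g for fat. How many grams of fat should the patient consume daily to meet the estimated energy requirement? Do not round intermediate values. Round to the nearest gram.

77 g/day

Convert to metric: weight = 338 ÷ 2.2 = 153.6364 kg; height = 73 × 2.54 = 185.42 cm.
Mifflin-St Jeor (female): BMR = 10(153.6364) + 6.25(185.42) − 5(37) − 161 = 1536.3636 + 1158.875 − 185 − 161 = 2349.2386 kcal/day.
TEE = 2349.2386 × 1.475 = 3465.127 kcal/day.
Fat energy = 20% × 3465.127 = 693.0254 kcal.
Fat = 693.0254 ÷ 9 kcal/g = 77.0028 g.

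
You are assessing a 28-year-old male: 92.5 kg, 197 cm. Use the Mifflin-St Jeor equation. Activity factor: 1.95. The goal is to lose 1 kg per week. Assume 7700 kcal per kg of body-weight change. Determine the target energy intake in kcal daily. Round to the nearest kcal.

Mifflin-St Jeor (male): BMR = 10(92.5) + 6.25(197) − 5(28) + 5 = 925 + 1231.25 − 140 + 5 = 2021.25 kcal/day.
TEE = 2021.25 × 1.95 = 3941.4375 kcal/day.
Required daily deficit = 1 × 7700 ÷ 7 = 1100 kcal/day.
Target intake = 3941.4375 − 1100 = 2841.4375 kcal/day.

2841 kcal daily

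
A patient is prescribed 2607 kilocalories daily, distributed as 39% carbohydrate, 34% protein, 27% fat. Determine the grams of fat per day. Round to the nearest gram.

78 g/day

Fat energy = 27% × 2607 = 703.89 kcal.
At 9 kcal/g: 703.89 ÷ 9 = 78.21 g.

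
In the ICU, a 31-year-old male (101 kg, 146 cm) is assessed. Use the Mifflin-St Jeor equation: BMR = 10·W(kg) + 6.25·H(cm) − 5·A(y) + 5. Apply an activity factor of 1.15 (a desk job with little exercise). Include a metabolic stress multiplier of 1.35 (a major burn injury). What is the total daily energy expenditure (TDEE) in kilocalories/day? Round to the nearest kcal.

Mifflin-St Jeor (male): BMR = 10(101) + 6.25(146) − 5(31) + 5 = 1010 + 912.5 − 155 + 5 = 1772.5 kcal/day.
TEE = BMR × activity factor = 1772.5 × 1.15 = 2038.375 kcal/day.
Apply stress factor: 2038.375 × 1.35 = 2751.8063 kcal/day.

2752 kilocalories/day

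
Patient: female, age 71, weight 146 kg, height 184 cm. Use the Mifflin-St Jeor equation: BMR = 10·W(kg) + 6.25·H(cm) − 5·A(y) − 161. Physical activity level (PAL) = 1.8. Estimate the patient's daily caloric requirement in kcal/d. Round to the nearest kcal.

Mifflin-St Jeor (female): BMR = 10(146) + 6.25(184) − 5(71) − 161 = 1460 + 1150 − 355 − 161 = 2094 kcal/day.
TEE = BMR × activity factor = 2094 × 1.8 = 3769.2 kcal/day.

3769 kcal/d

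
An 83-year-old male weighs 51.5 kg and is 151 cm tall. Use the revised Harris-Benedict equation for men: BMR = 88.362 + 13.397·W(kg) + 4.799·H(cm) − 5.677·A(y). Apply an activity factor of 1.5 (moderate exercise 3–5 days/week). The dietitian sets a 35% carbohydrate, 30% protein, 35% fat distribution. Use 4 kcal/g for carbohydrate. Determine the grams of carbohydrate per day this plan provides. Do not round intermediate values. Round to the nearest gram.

Harris-Benedict: BMR = 88.362 + 13.397(51.5) + 4.799(151) − 5.677(83) = 1031.7655 kcal/day.
TEE = 1031.7655 × 1.5 = 1547.6483 kcal/day.
Carbohydrate energy = 35% × 1547.6483 = 541.6769 kcal.
Carbohydrate = 541.6769 ÷ 4 kcal/g = 135.4192 g.

135 g/day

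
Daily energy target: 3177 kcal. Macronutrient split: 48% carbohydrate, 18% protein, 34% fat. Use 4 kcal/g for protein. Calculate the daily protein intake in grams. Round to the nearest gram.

143 g/day

Protein energy = 18% × 3177 = 571.86 kcal.
At 4 kcal/g: 571.86 ÷ 4 = 142.965 g.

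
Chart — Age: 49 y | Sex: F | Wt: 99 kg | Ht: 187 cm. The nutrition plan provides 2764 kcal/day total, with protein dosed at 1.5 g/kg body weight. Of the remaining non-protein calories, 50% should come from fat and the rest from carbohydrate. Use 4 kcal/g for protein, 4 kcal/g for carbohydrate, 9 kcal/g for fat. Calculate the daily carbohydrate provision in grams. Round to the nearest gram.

Protein = 1.5 × 99 = 148.5 g → 148.5 × 4 = 594 kcal.
Non-protein calories = 2764 − 594 = 2170 kcal.
Fat: 50% × 2170 = 1085 kcal; carbohydrate: 1085 kcal.
Carbohydrate: 1085 kcal ÷ 4 kcal/g = 271.25 g.

271 g/day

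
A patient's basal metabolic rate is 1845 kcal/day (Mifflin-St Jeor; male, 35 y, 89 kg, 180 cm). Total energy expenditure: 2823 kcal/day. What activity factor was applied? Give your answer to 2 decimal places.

Activity factor = TEE ÷ BMR = 2823 ÷ 1845 = 1.53.

1.53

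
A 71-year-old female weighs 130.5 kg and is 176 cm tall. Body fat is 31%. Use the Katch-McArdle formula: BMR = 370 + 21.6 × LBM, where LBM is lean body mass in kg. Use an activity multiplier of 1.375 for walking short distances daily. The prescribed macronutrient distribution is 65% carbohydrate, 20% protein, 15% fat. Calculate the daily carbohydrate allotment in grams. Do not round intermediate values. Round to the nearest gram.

517 g/day

LBM = 130.5 × (1 − 0.31) = 90.045 kg. Katch-McArdle: BMR = 370 + 21.6 × 90.045 = 2314.972 kcal/day.
TEE = 2314.972 × 1.375 = 3183.0865 kcal/day.
Carbohydrate energy = 65% × 3183.0865 = 2069.0062 kcal.
Carbohydrate = 2069.0062 ÷ 4 kcal/g = 517.2516 g.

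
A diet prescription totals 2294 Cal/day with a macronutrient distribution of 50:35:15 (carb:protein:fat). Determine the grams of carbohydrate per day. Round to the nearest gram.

Carbohydrate energy = 50% × 2294 = 1147 kcal.
At 4 kcal/g: 1147 ÷ 4 = 286.75 g.

287 g/day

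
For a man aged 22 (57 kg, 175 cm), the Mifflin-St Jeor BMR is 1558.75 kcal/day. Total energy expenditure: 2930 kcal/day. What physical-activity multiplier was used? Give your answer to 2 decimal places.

1.88

Activity factor = TEE ÷ BMR = 2930 ÷ 1558.75 = 1.88.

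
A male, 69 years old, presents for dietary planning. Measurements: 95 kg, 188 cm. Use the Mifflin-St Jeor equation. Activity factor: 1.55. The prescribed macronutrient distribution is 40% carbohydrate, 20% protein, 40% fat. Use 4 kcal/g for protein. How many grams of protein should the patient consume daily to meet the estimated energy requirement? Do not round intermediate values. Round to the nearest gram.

Mifflin-St Jeor (male): BMR = 10(95) + 6.25(188) − 5(69) + 5 = 950 + 1175 − 345 + 5 = 1785 kcal/day.
TEE = 1785 × 1.55 = 2766.75 kcal/day.
Protein energy = 20% × 2766.75 = 553.35 kcal.
Protein = 553.35 ÷ 4 kcal/g = 138.3375 g.

138 g/day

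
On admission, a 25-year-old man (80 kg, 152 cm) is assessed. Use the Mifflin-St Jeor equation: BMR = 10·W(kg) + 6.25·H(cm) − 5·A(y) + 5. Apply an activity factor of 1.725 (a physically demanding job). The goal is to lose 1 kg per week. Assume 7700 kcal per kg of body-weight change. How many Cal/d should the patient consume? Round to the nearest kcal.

1712 Cal/d

Mifflin-St Jeor (male): BMR = 10(80) + 6.25(152) − 5(25) + 5 = 800 + 950 − 125 + 5 = 1630 kcal/day.
TEE = 1630 × 1.725 = 2811.75 kcal/day.
Required daily deficit = 1 × 7700 ÷ 7 = 1100 kcal/day.
Target intake = 2811.75 − 1100 = 1711.75 kcal/day.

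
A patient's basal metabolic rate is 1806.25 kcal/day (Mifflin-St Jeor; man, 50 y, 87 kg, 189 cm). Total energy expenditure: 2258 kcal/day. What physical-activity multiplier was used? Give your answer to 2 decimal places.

Activity factor = TEE ÷ BMR = 2258 ÷ 1806.25 = 1.25.

1.25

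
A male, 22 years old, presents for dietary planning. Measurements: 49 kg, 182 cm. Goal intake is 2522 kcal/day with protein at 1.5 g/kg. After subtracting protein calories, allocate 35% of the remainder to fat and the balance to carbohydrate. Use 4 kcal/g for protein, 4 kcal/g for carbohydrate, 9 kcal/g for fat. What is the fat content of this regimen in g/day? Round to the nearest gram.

Protein = 1.5 × 49 = 73.5 g → 73.5 × 4 = 294 kcal.
Non-protein calories = 2522 − 294 = 2228 kcal.
Fat: 35% × 2228 = 779.8 kcal; carbohydrate: 1448.2 kcal.
Fat: 779.8 kcal ÷ 9 kcal/g = 86.6444 g.

87 g/day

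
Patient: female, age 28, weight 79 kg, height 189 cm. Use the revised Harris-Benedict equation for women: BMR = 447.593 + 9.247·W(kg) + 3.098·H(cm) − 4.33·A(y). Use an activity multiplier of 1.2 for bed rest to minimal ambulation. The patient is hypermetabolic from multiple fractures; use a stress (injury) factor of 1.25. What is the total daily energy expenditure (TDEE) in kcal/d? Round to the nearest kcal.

2464 kcal/d

Harris-Benedict: BMR = 447.593 + 9.247(79) + 3.098(189) − 4.33(28) = 1642.388 kcal/day.
TEE = BMR × activity factor = 1642.388 × 1.2 = 1970.8656 kcal/day.
Apply stress factor: 1970.8656 × 1.25 = 2463.582 kcal/day.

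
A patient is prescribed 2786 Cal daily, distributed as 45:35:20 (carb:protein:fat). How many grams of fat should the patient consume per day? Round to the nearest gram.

62 g/day

Fat energy = 20% × 2786 = 557.2 kcal.
At 9 kcal/g: 557.2 ÷ 9 = 61.9111 g.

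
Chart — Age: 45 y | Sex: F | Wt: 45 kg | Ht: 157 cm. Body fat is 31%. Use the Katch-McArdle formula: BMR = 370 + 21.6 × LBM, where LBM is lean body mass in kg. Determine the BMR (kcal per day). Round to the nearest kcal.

1041 kcal per day

LBM = 45 × (1 − 0.31) = 31.05 kg. Katch-McArdle: BMR = 370 + 21.6 × 31.05 = 1040.68 kcal/day.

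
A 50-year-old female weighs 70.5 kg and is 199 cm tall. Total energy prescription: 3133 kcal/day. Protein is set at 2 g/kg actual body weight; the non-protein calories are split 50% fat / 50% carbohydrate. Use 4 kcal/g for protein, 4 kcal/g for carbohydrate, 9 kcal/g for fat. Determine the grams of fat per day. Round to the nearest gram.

143 g/day

Protein = 2 × 70.5 = 141 g → 141 × 4 = 564 kcal.
Non-protein calories = 3133 − 564 = 2569 kcal.
Fat: 50% × 2569 = 1284.5 kcal; carbohydrate: 1284.5 kcal.
Fat: 1284.5 kcal ÷ 9 kcal/g = 142.7222 g.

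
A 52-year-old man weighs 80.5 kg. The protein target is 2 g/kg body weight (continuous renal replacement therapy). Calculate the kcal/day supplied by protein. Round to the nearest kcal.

Protein = 2 g/kg × 80.5 kg = 161 g/day.
Protein energy = 161 g × 4 kcal/g = 644 kcal/day.

644 kcal/day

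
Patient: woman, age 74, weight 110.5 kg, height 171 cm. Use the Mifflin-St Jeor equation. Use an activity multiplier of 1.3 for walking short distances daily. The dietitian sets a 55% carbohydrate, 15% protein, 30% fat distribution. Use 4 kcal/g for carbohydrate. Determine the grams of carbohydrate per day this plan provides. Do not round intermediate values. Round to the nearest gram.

294 g/day

Mifflin-St Jeor (female): BMR = 10(110.5) + 6.25(171) − 5(74) − 161 = 1105 + 1068.75 − 370 − 161 = 1642.75 kcal/day.
TEE = 1642.75 × 1.3 = 2135.575 kcal/day.
Carbohydrate energy = 55% × 2135.575 = 1174.5663 kcal.
Carbohydrate = 1174.5663 ÷ 4 kcal/g = 293.6416 g.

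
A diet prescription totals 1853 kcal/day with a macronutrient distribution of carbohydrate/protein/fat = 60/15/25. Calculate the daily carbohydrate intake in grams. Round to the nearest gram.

Carbohydrate energy = 60% × 1853 = 1111.8 kcal.
At 4 kcal/g: 1111.8 ÷ 4 = 277.95 g.

278 g/day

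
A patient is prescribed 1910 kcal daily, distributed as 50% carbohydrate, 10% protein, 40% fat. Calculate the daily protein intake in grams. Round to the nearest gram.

Protein energy = 10% × 1910 = 191 kcal.
At 4 kcal/g: 191 ÷ 4 = 47.75 g.

48 g/day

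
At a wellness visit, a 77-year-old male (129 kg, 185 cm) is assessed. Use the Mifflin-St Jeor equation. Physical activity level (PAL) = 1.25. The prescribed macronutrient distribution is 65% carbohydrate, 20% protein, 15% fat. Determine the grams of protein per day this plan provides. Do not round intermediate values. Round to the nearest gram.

Mifflin-St Jeor (male): BMR = 10(129) + 6.25(185) − 5(77) + 5 = 1290 + 1156.25 − 385 + 5 = 2066.25 kcal/day.
TEE = 2066.25 × 1.25 = 2582.8125 kcal/day.
Protein energy = 20% × 2582.8125 = 516.5625 kcal.
Protein = 516.5625 ÷ 4 kcal/g = 129.1406 g.

129 g/day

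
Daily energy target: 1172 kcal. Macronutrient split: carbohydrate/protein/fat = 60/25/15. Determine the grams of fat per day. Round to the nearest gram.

Fat energy = 15% × 1172 = 175.8 kcal.
At 9 kcal/g: 175.8 ÷ 9 = 19.5333 g.

20 g/day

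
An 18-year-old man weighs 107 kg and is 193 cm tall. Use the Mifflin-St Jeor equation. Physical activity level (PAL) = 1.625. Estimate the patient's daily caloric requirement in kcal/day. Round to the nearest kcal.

3561 kcal/day

Mifflin-St Jeor (male): BMR = 10(107) + 6.25(193) − 5(18) + 5 = 1070 + 1206.25 − 90 + 5 = 2191.25 kcal/day.
TEE = BMR × activity factor = 2191.25 × 1.625 = 3560.7813 kcal/day.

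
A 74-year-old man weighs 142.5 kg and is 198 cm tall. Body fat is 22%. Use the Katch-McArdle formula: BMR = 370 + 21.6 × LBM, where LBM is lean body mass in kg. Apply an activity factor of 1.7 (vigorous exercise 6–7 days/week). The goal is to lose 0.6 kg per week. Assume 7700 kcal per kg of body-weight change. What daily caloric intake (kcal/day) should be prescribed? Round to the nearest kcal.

4050 kcal/day

LBM = 142.5 × (1 − 0.22) = 111.15 kg. Katch-McArdle: BMR = 370 + 21.6 × 111.15 = 2770.84 kcal/day.
TEE = 2770.84 × 1.7 = 4710.428 kcal/day.
Required daily deficit = 0.6 × 7700 ÷ 7 = 660 kcal/day.
Target intake = 4710.428 − 660 = 4050.428 kcal/day.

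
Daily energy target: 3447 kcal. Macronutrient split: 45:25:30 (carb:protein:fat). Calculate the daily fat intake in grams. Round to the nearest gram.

Fat energy = 30% × 3447 = 1034.1 kcal.
At 9 kcal/g: 1034.1 ÷ 9 = 114.9 g.

115 g/day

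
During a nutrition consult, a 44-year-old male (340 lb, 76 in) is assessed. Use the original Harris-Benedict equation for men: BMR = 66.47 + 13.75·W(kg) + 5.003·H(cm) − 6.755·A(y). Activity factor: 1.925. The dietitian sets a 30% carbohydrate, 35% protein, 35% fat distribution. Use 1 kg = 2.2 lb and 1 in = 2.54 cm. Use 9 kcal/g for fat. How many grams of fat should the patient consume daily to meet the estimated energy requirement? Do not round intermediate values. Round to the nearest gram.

214 g/day

Convert to metric: weight = 340 ÷ 2.2 = 154.5455 kg; height = 76 × 2.54 = 193.04 cm.
Harris-Benedict: BMR = 66.47 + 13.75(154.5455) + 5.003(193.04) − 6.755(44) = 2860.0291 kcal/day.
TEE = 2860.0291 × 1.925 = 5505.5561 kcal/day.
Fat energy = 35% × 5505.5561 = 1926.9446 kcal.
Fat = 1926.9446 ÷ 9 kcal/g = 214.105 g.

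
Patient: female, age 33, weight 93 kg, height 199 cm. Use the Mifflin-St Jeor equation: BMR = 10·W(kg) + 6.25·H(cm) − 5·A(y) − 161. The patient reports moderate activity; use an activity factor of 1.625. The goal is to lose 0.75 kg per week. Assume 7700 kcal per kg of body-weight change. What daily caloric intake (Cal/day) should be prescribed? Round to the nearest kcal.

2178 Cal/day

Mifflin-St Jeor (female): BMR = 10(93) + 6.25(199) − 5(33) − 161 = 930 + 1243.75 − 165 − 161 = 1847.75 kcal/day.
TEE = 1847.75 × 1.625 = 3002.5938 kcal/day.
Required daily deficit = 0.75 × 7700 ÷ 7 = 825 kcal/day.
Target intake = 3002.5938 − 825 = 2177.5938 kcal/day.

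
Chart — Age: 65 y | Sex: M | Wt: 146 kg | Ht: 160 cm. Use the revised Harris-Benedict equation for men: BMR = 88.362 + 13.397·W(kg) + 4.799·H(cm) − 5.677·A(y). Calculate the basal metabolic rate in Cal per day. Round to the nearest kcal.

2443 Cal per day

Harris-Benedict: BMR = 88.362 + 13.397(146) + 4.799(160) − 5.677(65) = 2443.159 kcal/day.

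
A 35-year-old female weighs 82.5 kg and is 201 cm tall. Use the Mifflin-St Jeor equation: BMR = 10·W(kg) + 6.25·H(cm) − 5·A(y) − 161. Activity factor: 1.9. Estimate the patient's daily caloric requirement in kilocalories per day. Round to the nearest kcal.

Mifflin-St Jeor (female): BMR = 10(82.5) + 6.25(201) − 5(35) − 161 = 825 + 1256.25 − 175 − 161 = 1745.25 kcal/day.
TEE = BMR × activity factor = 1745.25 × 1.9 = 3315.975 kcal/day.

3316 kilocalories per day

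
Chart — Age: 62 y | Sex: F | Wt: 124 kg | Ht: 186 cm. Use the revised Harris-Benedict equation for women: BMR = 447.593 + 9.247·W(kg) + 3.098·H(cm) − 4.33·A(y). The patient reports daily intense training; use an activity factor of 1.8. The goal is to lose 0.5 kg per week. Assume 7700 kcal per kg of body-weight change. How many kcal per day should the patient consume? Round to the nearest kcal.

Harris-Benedict: BMR = 447.593 + 9.247(124) + 3.098(186) − 4.33(62) = 1901.989 kcal/day.
TEE = 1901.989 × 1.8 = 3423.5802 kcal/day.
Required daily deficit = 0.5 × 7700 ÷ 7 = 550 kcal/day.
Target intake = 3423.5802 − 550 = 2873.5802 kcal/day.

2874 kcal per day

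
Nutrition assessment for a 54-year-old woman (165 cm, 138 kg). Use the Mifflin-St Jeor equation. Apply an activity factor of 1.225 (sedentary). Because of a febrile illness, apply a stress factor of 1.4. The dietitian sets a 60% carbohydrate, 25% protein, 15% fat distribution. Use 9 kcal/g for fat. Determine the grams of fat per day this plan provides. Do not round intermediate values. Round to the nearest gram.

Mifflin-St Jeor (female): BMR = 10(138) + 6.25(165) − 5(54) − 161 = 1380 + 1031.25 − 270 − 161 = 1980.25 kcal/day.
TEE = 1980.25 × 1.225 = 2425.8063 kcal/day.
With stress factor 1.4: 2425.8063 × 1.4 = 3396.1288 kcal/day.
Fat energy = 15% × 3396.1288 = 509.4193 kcal.
Fat = 509.4193 ÷ 9 kcal/g = 56.6021 g.

57 g/day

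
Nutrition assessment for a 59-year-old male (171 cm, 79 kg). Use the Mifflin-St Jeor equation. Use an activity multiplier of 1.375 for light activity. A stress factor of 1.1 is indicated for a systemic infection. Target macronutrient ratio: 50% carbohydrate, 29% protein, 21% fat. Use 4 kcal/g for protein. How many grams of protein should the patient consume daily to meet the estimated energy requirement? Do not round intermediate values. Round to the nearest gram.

Mifflin-St Jeor (male): BMR = 10(79) + 6.25(171) − 5(59) + 5 = 790 + 1068.75 − 295 + 5 = 1568.75 kcal/day.
TEE = 1568.75 × 1.375 = 2157.0313 kcal/day.
With stress factor 1.1: 2157.0313 × 1.1 = 2372.7344 kcal/day.
Protein energy = 29% × 2372.7344 = 688.093 kcal.
Protein = 688.093 ÷ 4 kcal/g = 172.0232 g.

172 g/day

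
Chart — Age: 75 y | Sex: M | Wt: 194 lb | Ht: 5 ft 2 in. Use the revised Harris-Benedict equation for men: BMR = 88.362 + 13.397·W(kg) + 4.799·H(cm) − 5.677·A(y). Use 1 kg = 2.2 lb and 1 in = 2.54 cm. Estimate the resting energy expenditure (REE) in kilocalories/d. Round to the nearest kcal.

Convert to metric: weight = 194 ÷ 2.2 = 88.1818 kg; height = (5×12 + 2) × 2.54 = 62 × 2.54 = 157.48 cm.
Harris-Benedict: BMR = 88.362 + 13.397(88.1818) + 4.799(157.48) − 5.677(75) = 1599.7053 kcal/day.

1600 kilocalories/d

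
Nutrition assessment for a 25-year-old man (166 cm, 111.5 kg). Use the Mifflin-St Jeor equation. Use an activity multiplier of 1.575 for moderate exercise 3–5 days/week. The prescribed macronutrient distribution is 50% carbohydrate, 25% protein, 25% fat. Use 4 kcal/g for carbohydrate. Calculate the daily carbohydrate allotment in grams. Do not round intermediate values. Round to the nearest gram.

400 g/day

Mifflin-St Jeor (male): BMR = 10(111.5) + 6.25(166) − 5(25) + 5 = 1115 + 1037.5 − 125 + 5 = 2032.5 kcal/day.
TEE = 2032.5 × 1.575 = 3201.1875 kcal/day.
Carbohydrate energy = 50% × 3201.1875 = 1600.5938 kcal.
Carbohydrate = 1600.5938 ÷ 4 kcal/g = 400.1484 g.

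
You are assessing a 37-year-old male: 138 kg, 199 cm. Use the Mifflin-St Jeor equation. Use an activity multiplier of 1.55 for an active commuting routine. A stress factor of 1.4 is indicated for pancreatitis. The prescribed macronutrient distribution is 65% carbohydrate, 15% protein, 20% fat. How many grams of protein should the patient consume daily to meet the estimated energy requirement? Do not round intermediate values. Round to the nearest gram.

Mifflin-St Jeor (male): BMR = 10(138) + 6.25(199) − 5(37) + 5 = 1380 + 1243.75 − 185 + 5 = 2443.75 kcal/day.
TEE = 2443.75 × 1.55 = 3787.8125 kcal/day.
With stress factor 1.4: 3787.8125 × 1.4 = 5302.9375 kcal/day.
Protein energy = 15% × 5302.9375 = 795.4406 kcal.
Protein = 795.4406 ÷ 4 kcal/g = 198.8602 g.

199 g/day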